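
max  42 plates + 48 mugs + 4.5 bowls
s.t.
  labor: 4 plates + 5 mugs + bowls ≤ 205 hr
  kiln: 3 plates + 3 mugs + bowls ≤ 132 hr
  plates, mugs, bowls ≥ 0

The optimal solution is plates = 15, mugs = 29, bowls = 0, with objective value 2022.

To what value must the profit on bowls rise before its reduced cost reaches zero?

12

At the optimum: labor uses 205 of 205 (binding); kiln uses 132 of 132 (binding).
Dual feasibility on the basic columns requires 4·y_labor + 3·y_kiln = 42, 5·y_labor + 3·y_kiln = 48.
→ y_labor = 6 and y_kiln = 6.
bowls enters the basis when its profit ≥ yᵀa₃ = 6·1 + 6·1 = 12.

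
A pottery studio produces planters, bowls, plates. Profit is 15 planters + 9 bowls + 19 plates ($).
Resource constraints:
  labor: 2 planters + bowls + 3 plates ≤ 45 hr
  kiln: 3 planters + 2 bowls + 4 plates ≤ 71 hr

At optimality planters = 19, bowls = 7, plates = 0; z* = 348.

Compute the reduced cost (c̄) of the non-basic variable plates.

-2

Check each constraint at x*: labor 45/45 (tight); kiln 71/71 (tight).
Dual feasibility on the basic columns requires 2·y_labor + 3·y_kiln = 15, 1·y_labor + 2·y_kiln = 9.
This yields shadow prices y_labor = 3, y_kiln = 3.
Reduced cost of plates: c₃ − yᵀa₃ = 19 − (3·3 + 3·4) = 19 − 21 = -2.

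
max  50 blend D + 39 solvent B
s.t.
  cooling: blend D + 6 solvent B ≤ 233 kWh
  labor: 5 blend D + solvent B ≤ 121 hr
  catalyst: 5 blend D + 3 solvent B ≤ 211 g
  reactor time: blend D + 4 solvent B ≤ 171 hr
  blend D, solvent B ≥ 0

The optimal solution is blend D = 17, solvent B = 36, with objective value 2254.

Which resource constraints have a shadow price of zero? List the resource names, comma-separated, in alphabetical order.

catalyst, reactor time

cooling: 233/233 (binding)
labor: 121/121 (binding)
catalyst: 193/211 (slack 18)
reactor time: 161/171 (slack 10)
By complementary slackness, a constraint with positive slack has shadow price 0 → catalyst, reactor time.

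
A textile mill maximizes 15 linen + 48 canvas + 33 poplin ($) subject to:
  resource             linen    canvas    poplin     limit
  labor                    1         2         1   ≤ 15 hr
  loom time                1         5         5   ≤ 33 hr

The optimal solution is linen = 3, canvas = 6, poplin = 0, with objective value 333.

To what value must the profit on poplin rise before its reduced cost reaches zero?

39

Check each constraint at x*: labor 15/15 (tight); loom time 33/33 (tight).
Dual feasibility on the basic columns requires 1·y_labor + 1·y_loom time = 15, 2·y_labor + 5·y_loom time = 48.
→ y_labor = 9 and y_loom time = 6.
poplin enters the basis when its profit ≥ yᵀa₃ = 9·1 + 6·5 = 39.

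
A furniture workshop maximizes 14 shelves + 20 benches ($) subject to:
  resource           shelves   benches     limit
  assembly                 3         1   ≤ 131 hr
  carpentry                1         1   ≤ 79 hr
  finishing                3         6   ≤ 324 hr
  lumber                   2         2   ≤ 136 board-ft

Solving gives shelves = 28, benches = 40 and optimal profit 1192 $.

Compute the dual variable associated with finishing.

2

Check each constraint at x*: assembly 124/131 (slack 7); carpentry 68/79 (slack 11); finishing 324/324 (tight); lumber 136/136 (tight).
By complementary slackness, y = 0 for the non-binding constraints.
From A_Bᵀ y = c: 3·y_finishing + 2·y_lumber = 14; 6·y_finishing + 2·y_lumber = 20.
Solving: y_finishing = 2, y_lumber = 4.
Shadow price of finishing = 2.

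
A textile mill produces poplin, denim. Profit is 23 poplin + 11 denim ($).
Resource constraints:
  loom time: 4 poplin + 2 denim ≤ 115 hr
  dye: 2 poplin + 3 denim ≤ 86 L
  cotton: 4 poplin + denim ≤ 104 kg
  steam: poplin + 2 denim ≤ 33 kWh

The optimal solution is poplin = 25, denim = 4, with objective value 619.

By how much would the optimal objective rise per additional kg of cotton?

At the optimum: loom time uses 108 of 115 (slack = 7); dye uses 62 of 86 (slack = 24); cotton uses 104 of 104 (binding); steam uses 33 of 33 (binding).
By complementary slackness, y = 0 for the non-binding constraints.
Dual feasibility on the basic columns requires 4·y_cotton + 1·y_steam = 23, 1·y_cotton + 2·y_steam = 11.
This yields shadow prices y_cotton = 5, y_steam = 3.
Shadow price of cotton = 5.

5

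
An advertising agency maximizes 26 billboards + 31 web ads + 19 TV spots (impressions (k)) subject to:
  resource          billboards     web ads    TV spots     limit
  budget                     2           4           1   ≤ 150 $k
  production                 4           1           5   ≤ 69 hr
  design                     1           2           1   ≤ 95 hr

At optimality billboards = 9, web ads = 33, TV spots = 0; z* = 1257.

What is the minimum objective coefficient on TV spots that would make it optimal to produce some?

Binding: budget and production. Non-binding: design (20 unused).
By complementary slackness, y = 0 for the non-binding constraint.
The binding rows give the dual system: 2·y_budget + 4·y_production = 26 and 4·y_budget + 1·y_production = 31.
This yields shadow prices y_budget = 7, y_production = 3.
TV spots enters the basis when its profit ≥ yᵀa₃ = 7·1 + 3·5 = 22.

22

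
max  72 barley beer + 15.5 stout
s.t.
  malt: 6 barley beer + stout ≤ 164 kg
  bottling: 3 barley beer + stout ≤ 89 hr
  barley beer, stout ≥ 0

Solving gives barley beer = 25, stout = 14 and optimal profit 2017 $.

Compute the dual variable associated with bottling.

7

Both malt and bottling are binding at x*.
From A_Bᵀ y = c: 6·y_malt + 3·y_bottling = 72; 1·y_malt + 1·y_bottling = 15.5.
Solving: y_malt = 8.5, y_bottling = 7.
Shadow price of bottling = 7.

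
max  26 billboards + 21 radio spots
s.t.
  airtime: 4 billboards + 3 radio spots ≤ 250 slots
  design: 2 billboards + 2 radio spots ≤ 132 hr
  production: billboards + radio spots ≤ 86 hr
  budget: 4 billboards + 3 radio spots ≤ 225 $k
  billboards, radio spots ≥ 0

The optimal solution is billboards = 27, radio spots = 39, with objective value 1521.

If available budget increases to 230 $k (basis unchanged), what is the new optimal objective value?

Check each constraint at x*: airtime 225/250 (slack 25); design 132/132 (tight); production 66/86 (slack 20); budget 225/225 (tight).
Since airtime, production are not tight, their duals are 0.
Dual feasibility on the basic columns requires 2·y_design + 4·y_budget = 26, 2·y_design + 3·y_budget = 21.
This yields shadow prices y_design = 3, y_budget = 5.
Δz = y_budget·Δb = 5 × (5) = 25, so new z* = 1521 + 25 = 1546.

1546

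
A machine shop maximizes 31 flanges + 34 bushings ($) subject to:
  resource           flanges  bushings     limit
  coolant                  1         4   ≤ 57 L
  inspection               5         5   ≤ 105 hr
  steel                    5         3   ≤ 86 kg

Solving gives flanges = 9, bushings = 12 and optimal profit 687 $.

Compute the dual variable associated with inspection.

Check each constraint at x*: coolant 57/57 (tight); inspection 105/105 (tight); steel 81/86 (slack 5).
By complementary slackness, y = 0 for the non-binding constraint.
Dual feasibility on the basic columns requires 1·y_coolant + 5·y_inspection = 31, 4·y_coolant + 5·y_inspection = 34.
Solving: y_coolant = 1, y_inspection = 6.
Shadow price of inspection = 6.

6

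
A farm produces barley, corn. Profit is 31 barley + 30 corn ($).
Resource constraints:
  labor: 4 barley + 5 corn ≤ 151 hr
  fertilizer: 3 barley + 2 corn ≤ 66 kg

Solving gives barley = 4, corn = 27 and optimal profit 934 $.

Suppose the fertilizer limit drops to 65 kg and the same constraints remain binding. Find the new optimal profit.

At the optimum: labor uses 151 of 151 (binding); fertilizer uses 66 of 66 (binding).
From A_Bᵀ y = c: 4·y_labor + 3·y_fertilizer = 31; 5·y_labor + 2·y_fertilizer = 30.
→ y_labor = 4 and y_fertilizer = 5.
Δz = y_fertilizer·Δb = 5 × (-1) = -5, so new z* = 934 − 5 = 929.

929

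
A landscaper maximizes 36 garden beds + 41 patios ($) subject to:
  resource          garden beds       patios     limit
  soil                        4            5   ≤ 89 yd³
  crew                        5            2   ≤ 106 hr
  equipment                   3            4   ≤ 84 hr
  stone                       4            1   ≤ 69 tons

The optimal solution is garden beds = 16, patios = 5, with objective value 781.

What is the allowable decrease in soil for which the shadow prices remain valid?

Binding constraints: soil, stone. The basis is B = [[4,5],[4,1]] with det -16.
Per unit decrease in soil, x* moves by d = (0.0625, -0.25).
The basis stays optimal until patios reaches 0; allowable decrease = 20 yd³.

20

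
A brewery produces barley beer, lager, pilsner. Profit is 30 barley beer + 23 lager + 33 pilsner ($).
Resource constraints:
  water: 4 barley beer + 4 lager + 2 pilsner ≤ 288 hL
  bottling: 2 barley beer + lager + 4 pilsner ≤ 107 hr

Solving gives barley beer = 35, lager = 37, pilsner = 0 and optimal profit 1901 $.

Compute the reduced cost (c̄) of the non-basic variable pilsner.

-3

At the optimum: water uses 288 of 288 (binding); bottling uses 107 of 107 (binding).
From A_Bᵀ y = c: 4·y_water + 2·y_bottling = 30; 4·y_water + 1·y_bottling = 23.
→ y_water = 4 and y_bottling = 7.
Reduced cost of pilsner: c₃ − yᵀa₃ = 33 − (4·2 + 7·4) = 33 − 36 = -3.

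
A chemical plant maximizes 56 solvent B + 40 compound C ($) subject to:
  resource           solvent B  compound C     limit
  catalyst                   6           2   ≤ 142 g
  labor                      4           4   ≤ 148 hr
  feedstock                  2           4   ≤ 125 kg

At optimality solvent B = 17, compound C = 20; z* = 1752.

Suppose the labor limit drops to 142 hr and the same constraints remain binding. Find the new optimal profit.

At the optimum: catalyst uses 142 of 142 (binding); labor uses 148 of 148 (binding); feedstock uses 114 of 125 (slack = 11).
By complementary slackness, y = 0 for the non-binding constraint.
From A_Bᵀ y = c: 6·y_catalyst + 4·y_labor = 56; 2·y_catalyst + 4·y_labor = 40.
Solving: y_catalyst = 4, y_labor = 8.
Δz = y_labor·Δb = 8 × (-6) = -48, so new z* = 1752 − 48 = 1704.

1704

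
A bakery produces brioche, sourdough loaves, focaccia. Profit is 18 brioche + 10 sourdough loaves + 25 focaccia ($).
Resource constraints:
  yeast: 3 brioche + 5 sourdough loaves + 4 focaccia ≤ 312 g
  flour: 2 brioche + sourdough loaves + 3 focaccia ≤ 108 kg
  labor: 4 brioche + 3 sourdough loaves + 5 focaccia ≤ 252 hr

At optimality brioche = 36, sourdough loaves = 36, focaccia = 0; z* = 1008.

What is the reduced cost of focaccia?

Check each constraint at x*: yeast 288/312 (slack 24); flour 108/108 (tight); labor 252/252 (tight).
Since yeast is not tight, its dual is 0.
From A_Bᵀ y = c: 2·y_flour + 4·y_labor = 18; 1·y_flour + 3·y_labor = 10.
→ y_flour = 7 and y_labor = 1.
Reduced cost of focaccia: c₃ − yᵀa₃ = 25 − (7·3 + 1·5) = 25 − 26 = -1.

-1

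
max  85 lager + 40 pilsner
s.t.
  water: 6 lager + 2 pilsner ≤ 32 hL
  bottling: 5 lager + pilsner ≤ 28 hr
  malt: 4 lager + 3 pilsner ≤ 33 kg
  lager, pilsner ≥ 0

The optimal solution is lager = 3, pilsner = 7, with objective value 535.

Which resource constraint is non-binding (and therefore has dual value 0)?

water: 32/32 (binding)
bottling: 22/28 (slack 6)
malt: 33/33 (binding)
By complementary slackness, a constraint with positive slack has shadow price 0 → bottling.

bottling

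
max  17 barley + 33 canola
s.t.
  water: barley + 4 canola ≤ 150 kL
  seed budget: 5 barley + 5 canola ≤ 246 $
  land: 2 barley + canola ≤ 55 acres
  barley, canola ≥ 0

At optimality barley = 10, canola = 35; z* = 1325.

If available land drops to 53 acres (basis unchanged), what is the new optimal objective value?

1315

Check each constraint at x*: water 150/150 (tight); seed budget 225/246 (slack 21); land 55/55 (tight).
Slack constraints have shadow price 0 (complementary slackness).
From A_Bᵀ y = c: 1·y_water + 2·y_land = 17; 4·y_water + 1·y_land = 33.
→ y_water = 7 and y_land = 5.
Δz = y_land·Δb = 5 × (-2) = -10, so new z* = 1325 − 10 = 1315.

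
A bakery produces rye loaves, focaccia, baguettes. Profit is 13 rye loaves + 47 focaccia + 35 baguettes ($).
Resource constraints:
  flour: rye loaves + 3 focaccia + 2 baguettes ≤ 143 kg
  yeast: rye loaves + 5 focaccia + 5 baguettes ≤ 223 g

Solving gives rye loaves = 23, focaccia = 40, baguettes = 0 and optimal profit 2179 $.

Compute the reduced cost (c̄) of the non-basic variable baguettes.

-3

At the optimum: flour uses 143 of 143 (binding); yeast uses 223 of 223 (binding).
Dual feasibility on the basic columns requires 1·y_flour + 1·y_yeast = 13, 3·y_flour + 5·y_yeast = 47.
→ y_flour = 9 and y_yeast = 4.
Reduced cost of baguettes: c₃ − yᵀa₃ = 35 − (9·2 + 4·5) = 35 − 38 = -3.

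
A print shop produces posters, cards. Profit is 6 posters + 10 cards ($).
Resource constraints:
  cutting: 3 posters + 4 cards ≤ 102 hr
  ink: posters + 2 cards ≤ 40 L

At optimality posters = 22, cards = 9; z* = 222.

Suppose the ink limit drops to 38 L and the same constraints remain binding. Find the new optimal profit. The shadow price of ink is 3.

Δb = -2, so new z* = 222 + (3)·(-2) = 222 − 6 = 216.

216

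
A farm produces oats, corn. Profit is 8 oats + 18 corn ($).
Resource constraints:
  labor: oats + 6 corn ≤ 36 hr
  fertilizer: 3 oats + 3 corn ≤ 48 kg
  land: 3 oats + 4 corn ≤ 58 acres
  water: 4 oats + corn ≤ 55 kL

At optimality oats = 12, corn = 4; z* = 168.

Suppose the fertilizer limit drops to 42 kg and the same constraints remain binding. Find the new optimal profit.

156

Check each constraint at x*: labor 36/36 (tight); fertilizer 48/48 (tight); land 52/58 (slack 6); water 52/55 (slack 3).
Slack constraints have shadow price 0 (complementary slackness).
The binding rows give the dual system: 1·y_labor + 3·y_fertilizer = 8 and 6·y_labor + 3·y_fertilizer = 18.
Solving: y_labor = 2, y_fertilizer = 2.
Δz = y_fertilizer·Δb = 2 × (-6) = -12, so new z* = 168 − 12 = 156.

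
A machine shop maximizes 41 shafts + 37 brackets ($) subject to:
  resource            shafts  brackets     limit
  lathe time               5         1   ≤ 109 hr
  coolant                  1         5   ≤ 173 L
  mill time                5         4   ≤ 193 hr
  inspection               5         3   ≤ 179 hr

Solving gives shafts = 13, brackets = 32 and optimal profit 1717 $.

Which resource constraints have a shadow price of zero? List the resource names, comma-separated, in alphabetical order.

lathe time: 97/109 (slack 12)
coolant: 173/173 (binding)
mill time: 193/193 (binding)
inspection: 161/179 (slack 18)
By complementary slackness, a constraint with positive slack has shadow price 0 → inspection, lathe time.

inspection, lathe time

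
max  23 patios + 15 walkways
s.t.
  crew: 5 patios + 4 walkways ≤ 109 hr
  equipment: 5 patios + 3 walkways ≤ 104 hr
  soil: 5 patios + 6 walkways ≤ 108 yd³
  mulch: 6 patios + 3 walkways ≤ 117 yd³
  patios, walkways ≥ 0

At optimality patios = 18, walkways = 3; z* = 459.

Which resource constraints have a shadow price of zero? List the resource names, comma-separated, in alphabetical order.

crew: 102/109 (slack 7)
equipment: 99/104 (slack 5)
soil: 108/108 (binding)
mulch: 117/117 (binding)
By complementary slackness, a constraint with positive slack has shadow price 0 → crew, equipment.

crew, equipment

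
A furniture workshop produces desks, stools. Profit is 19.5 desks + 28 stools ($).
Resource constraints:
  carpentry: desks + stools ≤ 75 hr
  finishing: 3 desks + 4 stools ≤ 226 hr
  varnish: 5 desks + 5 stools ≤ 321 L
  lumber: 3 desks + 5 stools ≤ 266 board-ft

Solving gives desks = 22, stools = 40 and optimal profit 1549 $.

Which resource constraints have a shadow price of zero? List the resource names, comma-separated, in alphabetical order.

carpentry, varnish

carpentry: 62/75 (slack 13)
finishing: 226/226 (binding)
varnish: 310/321 (slack 11)
lumber: 266/266 (binding)
By complementary slackness, a constraint with positive slack has shadow price 0 → carpentry, varnish.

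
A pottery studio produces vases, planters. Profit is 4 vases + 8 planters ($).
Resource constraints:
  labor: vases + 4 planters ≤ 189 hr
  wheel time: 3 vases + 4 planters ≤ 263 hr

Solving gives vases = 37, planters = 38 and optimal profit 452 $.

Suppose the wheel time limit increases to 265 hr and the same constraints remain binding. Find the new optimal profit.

Both labor and wheel time are binding at x*.
Dual feasibility on the basic columns requires 1·y_labor + 3·y_wheel time = 4, 4·y_labor + 4·y_wheel time = 8.
Solving: y_labor = 1, y_wheel time = 1.
Δz = y_wheel time·Δb = 1 × (2) = 2, so new z* = 452 + 2 = 454.

454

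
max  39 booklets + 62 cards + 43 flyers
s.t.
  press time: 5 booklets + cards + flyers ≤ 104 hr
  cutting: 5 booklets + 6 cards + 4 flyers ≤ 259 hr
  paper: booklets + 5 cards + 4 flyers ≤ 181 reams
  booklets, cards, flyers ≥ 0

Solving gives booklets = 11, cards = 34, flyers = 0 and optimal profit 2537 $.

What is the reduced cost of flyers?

Binding: cutting and paper. Non-binding: press time (15 unused).
By complementary slackness, y = 0 for the non-binding constraint.
Dual feasibility on the basic columns requires 5·y_cutting + 1·y_paper = 39, 6·y_cutting + 5·y_paper = 62.
This yields shadow prices y_cutting = 7, y_paper = 4.
Reduced cost of flyers: c₃ − yᵀa₃ = 43 − (7·4 + 4·4) = 43 − 44 = -1.

-1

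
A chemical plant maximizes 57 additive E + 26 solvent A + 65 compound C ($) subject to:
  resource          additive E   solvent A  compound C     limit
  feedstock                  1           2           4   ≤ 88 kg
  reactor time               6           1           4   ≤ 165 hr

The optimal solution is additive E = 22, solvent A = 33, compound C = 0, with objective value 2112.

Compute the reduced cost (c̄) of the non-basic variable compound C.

-3

Check each constraint at x*: feedstock 88/88 (tight); reactor time 165/165 (tight).
The binding rows give the dual system: 1·y_feedstock + 6·y_reactor time = 57 and 2·y_feedstock + 1·y_reactor time = 26.
This yields shadow prices y_feedstock = 9, y_reactor time = 8.
Reduced cost of compound C: c₃ − yᵀa₃ = 65 − (9·4 + 8·4) = 65 − 68 = -3.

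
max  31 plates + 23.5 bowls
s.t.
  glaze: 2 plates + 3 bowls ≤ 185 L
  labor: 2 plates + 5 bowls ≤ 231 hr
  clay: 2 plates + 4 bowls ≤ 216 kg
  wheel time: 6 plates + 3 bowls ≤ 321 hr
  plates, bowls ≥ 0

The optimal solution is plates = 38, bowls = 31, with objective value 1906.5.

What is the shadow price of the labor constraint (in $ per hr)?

2

Check each constraint at x*: glaze 169/185 (slack 16); labor 231/231 (tight); clay 200/216 (slack 16); wheel time 321/321 (tight).
Slack constraints have shadow price 0 (complementary slackness).
From A_Bᵀ y = c: 2·y_labor + 6·y_wheel time = 31; 5·y_labor + 3·y_wheel time = 23.5.
This yields shadow prices y_labor = 2, y_wheel time = 4.5.
Shadow price of labor = 2.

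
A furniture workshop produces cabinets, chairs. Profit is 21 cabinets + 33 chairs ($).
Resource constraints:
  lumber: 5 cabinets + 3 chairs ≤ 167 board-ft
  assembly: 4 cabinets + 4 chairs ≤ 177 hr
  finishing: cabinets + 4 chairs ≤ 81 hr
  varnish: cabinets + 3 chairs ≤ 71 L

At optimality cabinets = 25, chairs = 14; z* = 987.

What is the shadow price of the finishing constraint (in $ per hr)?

At the optimum: lumber uses 167 of 167 (binding); assembly uses 156 of 177 (slack = 21); finishing uses 81 of 81 (binding); varnish uses 67 of 71 (slack = 4).
By complementary slackness, y = 0 for the non-binding constraints.
From A_Bᵀ y = c: 5·y_lumber + 1·y_finishing = 21; 3·y_lumber + 4·y_finishing = 33.
Solving: y_lumber = 3, y_finishing = 6.
Shadow price of finishing = 6.

6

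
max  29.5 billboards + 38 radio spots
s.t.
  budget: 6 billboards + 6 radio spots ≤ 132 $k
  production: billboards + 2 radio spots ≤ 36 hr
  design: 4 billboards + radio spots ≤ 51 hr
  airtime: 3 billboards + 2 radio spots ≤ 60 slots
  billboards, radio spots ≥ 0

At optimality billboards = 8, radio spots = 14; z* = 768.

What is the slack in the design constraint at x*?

design used = 4·8 + 1·14 = 46; slack = 51 − 46 = 5.

5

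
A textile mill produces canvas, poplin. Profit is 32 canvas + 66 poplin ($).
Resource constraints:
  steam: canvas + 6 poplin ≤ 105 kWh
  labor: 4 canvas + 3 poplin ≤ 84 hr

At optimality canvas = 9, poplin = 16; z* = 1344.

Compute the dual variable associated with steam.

8

Both steam and labor are binding at x*.
The binding rows give the dual system: 1·y_steam + 4·y_labor = 32 and 6·y_steam + 3·y_labor = 66.
→ y_steam = 8 and y_labor = 6.
Shadow price of steam = 8.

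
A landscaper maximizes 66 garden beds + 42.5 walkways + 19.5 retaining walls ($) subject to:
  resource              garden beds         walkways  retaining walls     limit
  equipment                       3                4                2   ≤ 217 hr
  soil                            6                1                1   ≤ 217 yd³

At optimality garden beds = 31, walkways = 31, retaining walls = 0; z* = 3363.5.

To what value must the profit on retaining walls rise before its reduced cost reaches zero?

At the optimum: equipment uses 217 of 217 (binding); soil uses 217 of 217 (binding).
Dual feasibility on the basic columns requires 3·y_equipment + 6·y_soil = 66, 4·y_equipment + 1·y_soil = 42.5.
Solving: y_equipment = 9, y_soil = 6.5.
retaining walls enters the basis when its profit ≥ yᵀa₃ = 9·2 + 6.5·1 = 24.5.

24.5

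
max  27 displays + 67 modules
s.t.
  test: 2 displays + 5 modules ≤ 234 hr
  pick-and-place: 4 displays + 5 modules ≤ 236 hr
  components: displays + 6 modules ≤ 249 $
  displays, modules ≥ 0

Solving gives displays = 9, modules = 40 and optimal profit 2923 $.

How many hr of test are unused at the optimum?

16

test used = 2·9 + 5·40 = 218; slack = 234 − 218 = 16.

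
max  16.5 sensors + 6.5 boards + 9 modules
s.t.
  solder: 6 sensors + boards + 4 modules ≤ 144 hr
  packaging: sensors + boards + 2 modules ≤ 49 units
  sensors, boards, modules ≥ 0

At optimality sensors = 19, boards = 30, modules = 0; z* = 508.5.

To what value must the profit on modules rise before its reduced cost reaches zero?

17

Both solder and packaging are binding at x*.
Dual feasibility on the basic columns requires 6·y_solder + 1·y_packaging = 16.5, 1·y_solder + 1·y_packaging = 6.5.
→ y_solder = 2 and y_packaging = 4.5.
modules enters the basis when its profit ≥ yᵀa₃ = 2·4 + 4.5·2 = 17.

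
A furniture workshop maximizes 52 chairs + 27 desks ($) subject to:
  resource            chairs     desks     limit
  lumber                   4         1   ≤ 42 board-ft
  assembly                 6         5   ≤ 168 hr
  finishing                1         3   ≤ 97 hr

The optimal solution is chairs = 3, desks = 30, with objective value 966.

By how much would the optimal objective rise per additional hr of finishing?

0

Check each constraint at x*: lumber 42/42 (tight); assembly 168/168 (tight); finishing 93/97 (slack 4).
Slack constraints have shadow price 0 (complementary slackness).
The binding rows give the dual system: 4·y_lumber + 6·y_assembly = 52 and 1·y_lumber + 5·y_assembly = 27.
Solving: y_lumber = 7, y_assembly = 4.
Shadow price of finishing = 0.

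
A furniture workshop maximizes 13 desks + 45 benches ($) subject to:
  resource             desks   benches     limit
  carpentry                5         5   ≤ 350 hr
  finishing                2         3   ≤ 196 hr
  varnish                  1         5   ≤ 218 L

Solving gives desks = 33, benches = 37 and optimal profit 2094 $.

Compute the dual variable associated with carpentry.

1

Check each constraint at x*: carpentry 350/350 (tight); finishing 177/196 (slack 19); varnish 218/218 (tight).
Since finishing is not tight, its dual is 0.
From A_Bᵀ y = c: 5·y_carpentry + 1·y_varnish = 13; 5·y_carpentry + 5·y_varnish = 45.
Solving: y_carpentry = 1, y_varnish = 8.
Shadow price of carpentry = 1.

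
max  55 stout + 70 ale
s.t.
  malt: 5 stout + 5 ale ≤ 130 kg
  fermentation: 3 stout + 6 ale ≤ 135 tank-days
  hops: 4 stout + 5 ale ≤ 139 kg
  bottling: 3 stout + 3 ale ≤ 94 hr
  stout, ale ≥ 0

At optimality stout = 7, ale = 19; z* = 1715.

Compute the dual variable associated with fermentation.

5

Check each constraint at x*: malt 130/130 (tight); fermentation 135/135 (tight); hops 123/139 (slack 16); bottling 78/94 (slack 16).
Since hops, bottling are not tight, their duals are 0.
The binding rows give the dual system: 5·y_malt + 3·y_fermentation = 55 and 5·y_malt + 6·y_fermentation = 70.
→ y_malt = 8 and y_fermentation = 5.
Shadow price of fermentation = 5.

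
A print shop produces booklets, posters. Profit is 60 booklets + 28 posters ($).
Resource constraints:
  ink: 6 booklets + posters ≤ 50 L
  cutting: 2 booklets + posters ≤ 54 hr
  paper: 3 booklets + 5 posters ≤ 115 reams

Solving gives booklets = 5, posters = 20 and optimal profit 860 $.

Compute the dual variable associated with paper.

Binding: ink and paper. Non-binding: cutting (24 unused).
By complementary slackness, y = 0 for the non-binding constraint.
Dual feasibility on the basic columns requires 6·y_ink + 3·y_paper = 60, 1·y_ink + 5·y_paper = 28.
Solving: y_ink = 8, y_paper = 4.
Shadow price of paper = 4.

4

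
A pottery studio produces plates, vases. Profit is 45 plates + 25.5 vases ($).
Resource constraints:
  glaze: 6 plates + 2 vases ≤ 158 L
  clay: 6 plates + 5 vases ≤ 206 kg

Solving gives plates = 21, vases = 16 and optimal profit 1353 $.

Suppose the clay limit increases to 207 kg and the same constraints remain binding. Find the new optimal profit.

At the optimum: glaze uses 158 of 158 (binding); clay uses 206 of 206 (binding).
The binding rows give the dual system: 6·y_glaze + 6·y_clay = 45 and 2·y_glaze + 5·y_clay = 25.5.
→ y_glaze = 4 and y_clay = 3.5.
Δz = y_clay·Δb = 3.5 × (1) = 3.5, so new z* = 1353 + 3.5 = 1356.5.

1356.5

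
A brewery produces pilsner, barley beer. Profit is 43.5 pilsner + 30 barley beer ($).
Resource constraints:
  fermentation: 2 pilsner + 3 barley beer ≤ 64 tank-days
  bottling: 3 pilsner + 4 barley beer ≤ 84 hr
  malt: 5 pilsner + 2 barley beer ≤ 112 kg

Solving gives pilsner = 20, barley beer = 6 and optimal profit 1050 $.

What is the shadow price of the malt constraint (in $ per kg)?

6

At the optimum: fermentation uses 58 of 64 (slack = 6); bottling uses 84 of 84 (binding); malt uses 112 of 112 (binding).
By complementary slackness, y = 0 for the non-binding constraint.
From A_Bᵀ y = c: 3·y_bottling + 5·y_malt = 43.5; 4·y_bottling + 2·y_malt = 30.
Solving: y_bottling = 4.5, y_malt = 6.
Shadow price of malt = 6.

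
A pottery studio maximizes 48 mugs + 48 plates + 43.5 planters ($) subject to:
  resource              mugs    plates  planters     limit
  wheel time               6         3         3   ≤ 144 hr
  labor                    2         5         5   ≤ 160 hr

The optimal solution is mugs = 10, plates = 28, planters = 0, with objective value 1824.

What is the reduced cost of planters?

-4.5

Check each constraint at x*: wheel time 144/144 (tight); labor 160/160 (tight).
From A_Bᵀ y = c: 6·y_wheel time + 2·y_labor = 48; 3·y_wheel time + 5·y_labor = 48.
→ y_wheel time = 6 and y_labor = 6.
Reduced cost of planters: c₃ − yᵀa₃ = 43.5 − (6·3 + 6·5) = 43.5 − 48 = -4.5.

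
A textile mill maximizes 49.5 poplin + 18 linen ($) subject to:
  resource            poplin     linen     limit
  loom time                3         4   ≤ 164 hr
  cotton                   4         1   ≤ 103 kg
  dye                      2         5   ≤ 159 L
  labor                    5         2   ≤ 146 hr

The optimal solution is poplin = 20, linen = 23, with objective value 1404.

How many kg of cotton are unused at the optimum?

0

cotton used = 4·20 + 1·23 = 103; slack = 103 − 103 = 0.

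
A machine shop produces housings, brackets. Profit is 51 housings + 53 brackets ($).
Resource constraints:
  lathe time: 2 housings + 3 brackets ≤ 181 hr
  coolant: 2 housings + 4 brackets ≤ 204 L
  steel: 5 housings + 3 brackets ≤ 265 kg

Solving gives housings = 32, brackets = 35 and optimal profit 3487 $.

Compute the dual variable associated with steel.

7

At the optimum: lathe time uses 169 of 181 (slack = 12); coolant uses 204 of 204 (binding); steel uses 265 of 265 (binding).
By complementary slackness, y = 0 for the non-binding constraint.
Dual feasibility on the basic columns requires 2·y_coolant + 5·y_steel = 51, 4·y_coolant + 3·y_steel = 53.
This yields shadow prices y_coolant = 8, y_steel = 7.
Shadow price of steel = 7.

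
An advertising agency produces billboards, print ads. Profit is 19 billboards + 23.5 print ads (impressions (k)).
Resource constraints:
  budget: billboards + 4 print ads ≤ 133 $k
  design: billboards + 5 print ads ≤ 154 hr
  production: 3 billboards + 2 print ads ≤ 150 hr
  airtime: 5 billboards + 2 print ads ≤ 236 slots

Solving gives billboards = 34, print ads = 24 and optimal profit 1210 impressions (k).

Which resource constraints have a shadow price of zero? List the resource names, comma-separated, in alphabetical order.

airtime, budget

budget: 130/133 (slack 3)
design: 154/154 (binding)
production: 150/150 (binding)
airtime: 218/236 (slack 18)
By complementary slackness, a constraint with positive slack has shadow price 0 → airtime, budget.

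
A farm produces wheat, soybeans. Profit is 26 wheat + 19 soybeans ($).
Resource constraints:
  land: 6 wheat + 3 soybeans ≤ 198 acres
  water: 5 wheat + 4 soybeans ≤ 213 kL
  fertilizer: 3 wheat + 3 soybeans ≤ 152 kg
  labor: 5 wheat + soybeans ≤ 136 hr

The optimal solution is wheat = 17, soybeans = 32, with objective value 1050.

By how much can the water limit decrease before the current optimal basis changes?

Binding constraints: land, water. The basis is B = [[6,3],[5,4]] with det 9.
Per unit decrease in water, x* moves by d = (0.3333, -0.6667).
The basis stays optimal until labor becomes binding; allowable decrease = 19 kL.

19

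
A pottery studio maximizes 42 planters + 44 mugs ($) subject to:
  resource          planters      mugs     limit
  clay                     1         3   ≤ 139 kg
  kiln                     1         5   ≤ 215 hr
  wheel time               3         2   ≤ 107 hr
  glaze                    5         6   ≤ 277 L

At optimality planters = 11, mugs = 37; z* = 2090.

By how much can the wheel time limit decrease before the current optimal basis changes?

Binding constraints: wheel time, glaze. The basis is B = [[3,2],[5,6]] with det 8.
Per unit decrease in wheel time, x* moves by d = (-0.75, 0.625).
The basis stays optimal until kiln becomes binding; allowable decrease = 8 hr.

8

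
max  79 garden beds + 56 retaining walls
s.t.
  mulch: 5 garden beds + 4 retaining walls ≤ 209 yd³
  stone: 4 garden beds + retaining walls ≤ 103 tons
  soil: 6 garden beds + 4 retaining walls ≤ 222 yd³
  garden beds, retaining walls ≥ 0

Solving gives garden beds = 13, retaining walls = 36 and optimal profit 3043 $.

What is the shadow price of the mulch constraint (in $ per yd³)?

5

At the optimum: mulch uses 209 of 209 (binding); stone uses 88 of 103 (slack = 15); soil uses 222 of 222 (binding).
Since stone is not tight, its dual is 0.
From A_Bᵀ y = c: 5·y_mulch + 6·y_soil = 79; 4·y_mulch + 4·y_soil = 56.
→ y_mulch = 5 and y_soil = 9.
Shadow price of mulch = 5.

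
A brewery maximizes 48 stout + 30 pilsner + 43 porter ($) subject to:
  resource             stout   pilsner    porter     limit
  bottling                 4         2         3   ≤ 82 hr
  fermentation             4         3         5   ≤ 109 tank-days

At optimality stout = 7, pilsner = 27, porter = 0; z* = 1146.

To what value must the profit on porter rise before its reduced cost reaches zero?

Both bottling and fermentation are binding at x*.
From A_Bᵀ y = c: 4·y_bottling + 4·y_fermentation = 48; 2·y_bottling + 3·y_fermentation = 30.
This yields shadow prices y_bottling = 6, y_fermentation = 6.
porter enters the basis when its profit ≥ yᵀa₃ = 6·3 + 6·5 = 48.

48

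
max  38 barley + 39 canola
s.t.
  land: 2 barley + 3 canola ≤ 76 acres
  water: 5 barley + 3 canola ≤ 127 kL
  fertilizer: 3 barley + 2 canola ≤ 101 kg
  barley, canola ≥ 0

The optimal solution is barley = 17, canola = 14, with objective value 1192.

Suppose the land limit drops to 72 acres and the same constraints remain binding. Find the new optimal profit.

At the optimum: land uses 76 of 76 (binding); water uses 127 of 127 (binding); fertilizer uses 79 of 101 (slack = 22).
Since fertilizer is not tight, its dual is 0.
Dual feasibility on the basic columns requires 2·y_land + 5·y_water = 38, 3·y_land + 3·y_water = 39.
Solving: y_land = 9, y_water = 4.
Δz = y_land·Δb = 9 × (-4) = -36, so new z* = 1192 − 36 = 1156.

1156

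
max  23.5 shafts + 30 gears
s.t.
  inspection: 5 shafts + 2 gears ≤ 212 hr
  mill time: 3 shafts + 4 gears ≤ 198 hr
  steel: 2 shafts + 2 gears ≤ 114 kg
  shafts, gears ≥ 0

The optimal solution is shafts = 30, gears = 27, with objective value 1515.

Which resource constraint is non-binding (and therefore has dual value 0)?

inspection: 204/212 (slack 8)
mill time: 198/198 (binding)
steel: 114/114 (binding)
By complementary slackness, a constraint with positive slack has shadow price 0 → inspection.

inspection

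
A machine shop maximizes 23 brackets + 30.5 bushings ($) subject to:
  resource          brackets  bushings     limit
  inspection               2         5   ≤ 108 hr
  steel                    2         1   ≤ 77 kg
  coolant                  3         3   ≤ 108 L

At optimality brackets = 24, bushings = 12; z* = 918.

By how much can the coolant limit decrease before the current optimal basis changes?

43.2

Binding constraints: inspection, coolant. The basis is B = [[2,5],[3,3]] with det -9.
Per unit decrease in coolant, x* moves by d = (-0.5556, 0.2222).
The basis stays optimal until brackets reaches 0; allowable decrease = 43.2 L.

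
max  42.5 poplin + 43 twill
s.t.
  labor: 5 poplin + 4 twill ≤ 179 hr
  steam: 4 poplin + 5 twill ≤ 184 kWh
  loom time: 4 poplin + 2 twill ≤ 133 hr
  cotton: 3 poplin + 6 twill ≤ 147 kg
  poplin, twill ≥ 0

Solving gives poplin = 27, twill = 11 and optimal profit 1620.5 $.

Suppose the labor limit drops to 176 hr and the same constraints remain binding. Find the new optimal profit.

1599.5

At the optimum: labor uses 179 of 179 (binding); steam uses 163 of 184 (slack = 21); loom time uses 130 of 133 (slack = 3); cotton uses 147 of 147 (binding).
Slack constraints have shadow price 0 (complementary slackness).
From A_Bᵀ y = c: 5·y_labor + 3·y_cotton = 42.5; 4·y_labor + 6·y_cotton = 43.
This yields shadow prices y_labor = 7, y_cotton = 2.5.
Δz = y_labor·Δb = 7 × (-3) = -21, so new z* = 1620.5 − 21 = 1599.5.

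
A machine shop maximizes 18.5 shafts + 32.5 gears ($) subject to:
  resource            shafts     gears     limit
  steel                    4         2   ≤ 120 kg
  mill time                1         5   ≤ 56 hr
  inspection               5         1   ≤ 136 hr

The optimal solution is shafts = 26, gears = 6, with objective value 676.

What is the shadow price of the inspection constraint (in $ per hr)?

Check each constraint at x*: steel 116/120 (slack 4); mill time 56/56 (tight); inspection 136/136 (tight).
Since steel is not tight, its dual is 0.
The binding rows give the dual system: 1·y_mill time + 5·y_inspection = 18.5 and 5·y_mill time + 1·y_inspection = 32.5.
This yields shadow prices y_mill time = 6, y_inspection = 2.5.
Shadow price of inspection = 2.5.

2.5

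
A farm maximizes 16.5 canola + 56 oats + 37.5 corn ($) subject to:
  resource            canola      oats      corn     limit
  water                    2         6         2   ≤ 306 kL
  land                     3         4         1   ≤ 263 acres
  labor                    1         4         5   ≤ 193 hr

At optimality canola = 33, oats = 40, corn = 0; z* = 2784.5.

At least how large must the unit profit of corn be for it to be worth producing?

Binding: water and labor. Non-binding: land (4 unused).
Since land is not tight, its dual is 0.
Dual feasibility on the basic columns requires 2·y_water + 1·y_labor = 16.5, 6·y_water + 4·y_labor = 56.
Solving: y_water = 5, y_labor = 6.5.
corn enters the basis when its profit ≥ yᵀa₃ = 5·2 + 6.5·5 = 42.5.

42.5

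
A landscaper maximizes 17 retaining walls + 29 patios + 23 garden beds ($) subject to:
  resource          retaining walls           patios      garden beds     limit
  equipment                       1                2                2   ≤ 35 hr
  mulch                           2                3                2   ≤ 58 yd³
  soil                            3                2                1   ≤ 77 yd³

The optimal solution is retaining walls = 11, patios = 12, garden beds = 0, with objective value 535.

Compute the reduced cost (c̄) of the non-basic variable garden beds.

Binding: equipment and mulch. Non-binding: soil (20 unused).
Since soil is not tight, its dual is 0.
Dual feasibility on the basic columns requires 1·y_equipment + 2·y_mulch = 17, 2·y_equipment + 3·y_mulch = 29.
Solving: y_equipment = 7, y_mulch = 5.
Reduced cost of garden beds: c₃ − yᵀa₃ = 23 − (7·2 + 5·2) = 23 − 24 = -1.

-1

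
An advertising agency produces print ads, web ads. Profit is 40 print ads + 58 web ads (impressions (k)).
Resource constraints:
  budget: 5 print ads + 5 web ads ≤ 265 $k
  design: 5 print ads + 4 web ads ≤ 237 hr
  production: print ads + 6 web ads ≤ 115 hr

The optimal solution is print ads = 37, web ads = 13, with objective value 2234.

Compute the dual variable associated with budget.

Check each constraint at x*: budget 250/265 (slack 15); design 237/237 (tight); production 115/115 (tight).
By complementary slackness, y = 0 for the non-binding constraint.
The binding rows give the dual system: 5·y_design + 1·y_production = 40 and 4·y_design + 6·y_production = 58.
→ y_design = 7 and y_production = 5.
Shadow price of budget = 0.

0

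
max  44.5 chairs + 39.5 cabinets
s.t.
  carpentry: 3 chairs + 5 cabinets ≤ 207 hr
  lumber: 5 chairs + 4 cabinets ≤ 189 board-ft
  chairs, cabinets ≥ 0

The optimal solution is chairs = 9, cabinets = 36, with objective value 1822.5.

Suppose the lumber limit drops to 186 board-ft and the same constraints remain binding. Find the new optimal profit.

1798.5

Both carpentry and lumber are binding at x*.
From A_Bᵀ y = c: 3·y_carpentry + 5·y_lumber = 44.5; 5·y_carpentry + 4·y_lumber = 39.5.
Solving: y_carpentry = 1.5, y_lumber = 8.
Δz = y_lumber·Δb = 8 × (-3) = -24, so new z* = 1822.5 − 24 = 1798.5.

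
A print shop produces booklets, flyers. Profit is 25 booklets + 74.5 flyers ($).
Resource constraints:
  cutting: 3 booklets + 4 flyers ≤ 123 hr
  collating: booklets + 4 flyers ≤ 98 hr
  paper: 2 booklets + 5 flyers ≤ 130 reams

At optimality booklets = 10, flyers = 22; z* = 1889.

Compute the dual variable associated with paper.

Binding: collating and paper. Non-binding: cutting (5 unused).
Slack constraints have shadow price 0 (complementary slackness).
The binding rows give the dual system: 1·y_collating + 2·y_paper = 25 and 4·y_collating + 5·y_paper = 74.5.
Solving: y_collating = 8, y_paper = 8.5.
Shadow price of paper = 8.5.

8.5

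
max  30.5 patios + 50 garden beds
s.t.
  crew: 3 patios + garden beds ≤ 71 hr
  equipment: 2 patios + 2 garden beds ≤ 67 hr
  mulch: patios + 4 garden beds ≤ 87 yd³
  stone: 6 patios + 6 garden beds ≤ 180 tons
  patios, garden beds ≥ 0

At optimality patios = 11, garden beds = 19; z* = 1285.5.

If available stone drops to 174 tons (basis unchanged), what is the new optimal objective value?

At the optimum: crew uses 52 of 71 (slack = 19); equipment uses 60 of 67 (slack = 7); mulch uses 87 of 87 (binding); stone uses 180 of 180 (binding).
Since crew, equipment are not tight, their duals are 0.
The binding rows give the dual system: 1·y_mulch + 6·y_stone = 30.5 and 4·y_mulch + 6·y_stone = 50.
Solving: y_mulch = 6.5, y_stone = 4.
Δz = y_stone·Δb = 4 × (-6) = -24, so new z* = 1285.5 − 24 = 1261.5.

1261.5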